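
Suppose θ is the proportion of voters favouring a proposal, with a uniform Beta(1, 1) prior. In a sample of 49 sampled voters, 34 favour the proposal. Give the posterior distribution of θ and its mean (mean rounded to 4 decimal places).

Posterior: Beta(35, 16); mean ≈ 0.6863

Observing 34 successes and 15 failures updates Beta(1, 1) by adding the success and failure counts to the two shape parameters: α = 1+34 = 35, β = 1+15 = 16.
Posterior mean = α/(α+β) = 35/51 = 0.6863.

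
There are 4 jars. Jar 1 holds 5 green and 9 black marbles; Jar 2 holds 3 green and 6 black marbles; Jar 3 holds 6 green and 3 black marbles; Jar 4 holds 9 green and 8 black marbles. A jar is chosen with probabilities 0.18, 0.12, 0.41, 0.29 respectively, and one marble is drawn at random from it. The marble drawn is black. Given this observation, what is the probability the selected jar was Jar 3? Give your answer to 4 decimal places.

Tabulate prior·likelihood by source: [1] prior 0.18, lik 0.6429, product 0.1157; [2] prior 0.12, lik 0.6667, product 0.08000; [3] prior 0.41, lik 0.3333, product 0.1367; [4] prior 0.29, lik 0.4706, product 0.1365.
Normalizing constant = 0.46885; the posterior for Jar 3 is its product over the sum, 0.1367/0.46885 = 0.2915.

Posterior probability ≈ 0.2915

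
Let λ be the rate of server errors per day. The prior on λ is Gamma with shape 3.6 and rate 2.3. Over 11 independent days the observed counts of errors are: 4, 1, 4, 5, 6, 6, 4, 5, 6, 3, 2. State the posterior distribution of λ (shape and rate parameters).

The Poisson likelihood adds the total count to the shape and the number of exposure periods to the rate. Here ∑xᵢ = 46 and n = 11, so shape 3.6→49.6 and rate 2.3→13.3.

Posterior: Gamma(shape=49.6, rate=13.3)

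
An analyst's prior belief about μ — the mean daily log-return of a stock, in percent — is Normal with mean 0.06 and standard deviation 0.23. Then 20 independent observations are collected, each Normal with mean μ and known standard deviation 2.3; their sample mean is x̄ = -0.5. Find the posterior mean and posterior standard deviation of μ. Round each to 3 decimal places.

Posterior mean ≈ -0.033; posterior SD ≈ 0.210

Prior precision 1/τ₀² = 1/0.23² = 18.9036; data precision n/σ² = 20/2.3² = 3.78072.
Posterior precision = 18.9036 + 3.78072 = 22.6843, giving posterior SD = 1/√22.6843 = 0.210.
Posterior mean = (18.9036·0.06 + 3.78072·-0.5) / 22.6843 = -0.033.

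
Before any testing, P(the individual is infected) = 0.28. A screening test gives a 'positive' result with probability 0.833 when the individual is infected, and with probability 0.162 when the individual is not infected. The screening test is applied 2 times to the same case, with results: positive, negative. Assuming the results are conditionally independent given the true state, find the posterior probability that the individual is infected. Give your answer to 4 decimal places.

Posterior P(H) ≈ 0.2849

Let H be the event that the individual is infected; start with P(H) = 0.28. P('positive'|H) = 0.833, P('positive'|¬H) = 0.162.
Update on result 1 ('positive'): P(H) ← 0.833·0.2800 / (0.833·0.2800 + 0.162·0.7200) = 0.23324/0.34988 = 0.6666.
Update on result 2 ('negative'): P(H) ← 0.167·0.6666 / (0.167·0.6666 + 0.838·0.3334) = 0.11133/0.39069 = 0.2849.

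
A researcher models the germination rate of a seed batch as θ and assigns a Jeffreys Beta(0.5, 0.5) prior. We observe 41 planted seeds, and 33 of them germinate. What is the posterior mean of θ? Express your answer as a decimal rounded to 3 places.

Posterior mean ≈ 0.798

The binomial likelihood is conjugate to the Beta prior: with 33 successes and 8 failures, the posterior is Beta(0.5+33, 0.5+8) = Beta(33.5, 8.5).
E[θ | data] = 33.5/(33.5+8.5) = 0.798.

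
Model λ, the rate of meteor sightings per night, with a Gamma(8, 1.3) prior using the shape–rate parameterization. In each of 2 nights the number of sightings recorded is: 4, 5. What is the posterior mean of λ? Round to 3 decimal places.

Posterior mean ≈ 5.152

The Poisson likelihood adds the total count to the shape and the number of exposure periods to the rate. Here ∑xᵢ = 9 and n = 2, so shape 8→17 and rate 1.3→3.3.
E[λ | data] = 17/3.3 = 5.152.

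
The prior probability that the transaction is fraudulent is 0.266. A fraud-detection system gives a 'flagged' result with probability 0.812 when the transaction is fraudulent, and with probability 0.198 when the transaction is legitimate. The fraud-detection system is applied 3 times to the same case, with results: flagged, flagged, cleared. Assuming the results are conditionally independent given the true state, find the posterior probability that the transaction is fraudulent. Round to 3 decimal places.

Let H be the event that the transaction is fraudulent; start with P(H) = 0.266. P('flagged'|H) = 0.812, P('flagged'|¬H) = 0.198.
Update on result 1 ('flagged'): P(H) ← 0.812·0.2660 / (0.812·0.2660 + 0.198·0.7340) = 0.21599/0.36132 = 0.5978.
Update on result 2 ('flagged'): P(H) ← 0.812·0.5978 / (0.812·0.5978 + 0.198·0.4022) = 0.48540/0.56504 = 0.8591.
Update on result 3 ('cleared'): P(H) ← 0.188·0.8591 / (0.188·0.8591 + 0.802·0.1409) = 0.16150/0.27454 = 0.5883.

Posterior P(H) ≈ 0.588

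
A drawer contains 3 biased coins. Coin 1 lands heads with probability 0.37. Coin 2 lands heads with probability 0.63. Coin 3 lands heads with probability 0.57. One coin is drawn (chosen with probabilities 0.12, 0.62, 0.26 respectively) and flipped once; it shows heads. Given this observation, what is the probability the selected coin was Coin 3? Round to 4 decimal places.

Posterior probability ≈ 0.2541

Tabulate prior·likelihood by source: [1] prior 0.12, lik 0.37, product 0.04440; [2] prior 0.62, lik 0.63, product 0.3906; [3] prior 0.26, lik 0.57, product 0.1482.
Normalizing constant = 0.58320; the posterior for Coin 3 is its product over the sum, 0.1482/0.58320 = 0.2541.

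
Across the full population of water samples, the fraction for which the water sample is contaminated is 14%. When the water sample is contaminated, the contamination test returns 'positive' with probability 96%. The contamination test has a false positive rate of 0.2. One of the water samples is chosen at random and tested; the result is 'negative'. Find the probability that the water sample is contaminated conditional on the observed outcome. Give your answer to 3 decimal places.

Write H for 'the water sample is contaminated'. Prior odds H:¬H = 0.14/0.86 = 0.16279. For the 'negative' outcome, the likelihood ratio is 0.04/0.8 = 0.050000.
Posterior odds = 0.16279 × 0.050000 = 0.0081395, so P(H|E) = 0.0081395/(1+0.0081395) = 0.008.

P(H | E) ≈ 0.008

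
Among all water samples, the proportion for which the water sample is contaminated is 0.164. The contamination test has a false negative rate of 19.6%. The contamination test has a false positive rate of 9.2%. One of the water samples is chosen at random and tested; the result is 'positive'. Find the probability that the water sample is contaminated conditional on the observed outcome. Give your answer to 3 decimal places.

Write H for 'the water sample is contaminated'. Prior odds H:¬H = 0.164/0.836 = 0.19617. For the 'positive' outcome, the likelihood ratio is 0.804/0.092 = 8.7391.
Posterior odds = 0.19617 × 8.7391 = 1.7144, so P(H|E) = 1.7144/(1+1.7144) = 0.632.

P(H | E) ≈ 0.632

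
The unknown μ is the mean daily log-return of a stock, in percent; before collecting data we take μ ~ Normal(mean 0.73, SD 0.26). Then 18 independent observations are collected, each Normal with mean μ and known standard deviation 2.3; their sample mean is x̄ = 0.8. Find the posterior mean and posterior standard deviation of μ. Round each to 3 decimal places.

With known σ, the Normal prior is conjugate. Weight on the data is w = (n/σ²)/(n/σ² + 1/τ₀²) = 3.40265/(3.40265+14.7929) = 0.18700.
Posterior mean = w·x̄ + (1−w)·μ₀ = 0.18700·0.8 + 0.81300·0.73 = 0.743. Posterior variance = 1/(3.40265+14.7929) = 0.0549585, so SD = 0.234.

Posterior mean ≈ 0.743; posterior SD ≈ 0.234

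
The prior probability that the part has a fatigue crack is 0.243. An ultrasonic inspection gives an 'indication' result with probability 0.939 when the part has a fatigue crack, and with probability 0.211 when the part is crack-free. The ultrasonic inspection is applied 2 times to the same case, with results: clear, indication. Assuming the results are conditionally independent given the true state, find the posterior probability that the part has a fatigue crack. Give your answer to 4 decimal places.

Let H be the event that the part has a fatigue crack; start with P(H) = 0.243. P('indication'|H) = 0.939, P('indication'|¬H) = 0.211.
Update on result 1 ('clear'): P(H) ← 0.061·0.2430 / (0.061·0.2430 + 0.789·0.7570) = 0.014823/0.61210 = 0.0242.
Update on result 2 ('indication'): P(H) ← 0.939·0.0242 / (0.939·0.0242 + 0.211·0.9758) = 0.022740/0.22863 = 0.0995.

Posterior P(H) ≈ 0.0995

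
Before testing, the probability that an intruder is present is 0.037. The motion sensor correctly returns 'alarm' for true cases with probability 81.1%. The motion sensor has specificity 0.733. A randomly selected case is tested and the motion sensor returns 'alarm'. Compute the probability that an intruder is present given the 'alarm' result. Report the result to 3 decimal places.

Let H be the event that an intruder is present. P(H) = 0.037, so P(¬H) = 0.963. With E the 'alarm' result, P(E|H) = 0.811 and P(E|¬H) = 0.267.
P(E) = 0.811·0.037 + 0.267·0.963 = 0.030007 + 0.25712 = 0.28713.
By Bayes' theorem, P(H|E) = 0.030007 / 0.28713 = 0.105.

P(H | E) ≈ 0.105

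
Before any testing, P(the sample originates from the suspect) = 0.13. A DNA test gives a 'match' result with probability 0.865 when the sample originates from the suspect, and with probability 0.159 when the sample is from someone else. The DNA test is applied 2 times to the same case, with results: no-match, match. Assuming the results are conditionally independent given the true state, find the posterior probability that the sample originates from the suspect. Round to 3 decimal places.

With H the event that the sample originates from the suspect, the joint likelihood of the observed sequence is P(data|H) = 0.135·0.865 = 0.11678 and P(data|¬H) = 0.841·0.159 = 0.13372.
Bayes: P(H|data) = 0.13·0.11678 / (0.13·0.11678 + 0.87·0.13372) = 0.015181/0.13152 = 0.1154.

Posterior P(H) ≈ 0.115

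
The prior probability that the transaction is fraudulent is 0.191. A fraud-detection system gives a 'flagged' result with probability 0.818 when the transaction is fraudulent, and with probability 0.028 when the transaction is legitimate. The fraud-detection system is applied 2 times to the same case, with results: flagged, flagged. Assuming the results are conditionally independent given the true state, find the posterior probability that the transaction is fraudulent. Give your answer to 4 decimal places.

Posterior P(H) ≈ 0.9951

Let H be the event that the transaction is fraudulent; start with P(H) = 0.191. P('flagged'|H) = 0.818, P('flagged'|¬H) = 0.028.
Update on result 1 ('flagged'): P(H) ← 0.818·0.1910 / (0.818·0.1910 + 0.028·0.8090) = 0.15624/0.17889 = 0.8734.
Update on result 2 ('flagged'): P(H) ← 0.818·0.8734 / (0.818·0.8734 + 0.028·0.1266) = 0.71442/0.71797 = 0.9951.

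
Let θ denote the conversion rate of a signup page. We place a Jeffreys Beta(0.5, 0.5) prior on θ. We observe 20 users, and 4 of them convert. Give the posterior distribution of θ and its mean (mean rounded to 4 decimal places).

Posterior: Beta(4.5, 16.5); mean ≈ 0.2143

Observing 4 successes and 16 failures updates Beta(0.5, 0.5) by adding the success and failure counts to the two shape parameters: α = 0.5+4 = 4.5, β = 0.5+16 = 16.5.
E[θ | data] = 4.5/(4.5+16.5) = 0.2143.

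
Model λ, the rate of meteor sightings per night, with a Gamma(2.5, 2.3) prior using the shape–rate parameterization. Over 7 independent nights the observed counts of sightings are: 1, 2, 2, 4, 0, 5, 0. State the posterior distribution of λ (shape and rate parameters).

Posterior: Gamma(shape=16.5, rate=9.3)

Total count ∑xᵢ = 14 over n = 7 nights.
Gamma is conjugate to the Poisson likelihood: posterior is Gamma(shape = 2.5+14 = 16.5, rate = 2.3+7 = 9.3).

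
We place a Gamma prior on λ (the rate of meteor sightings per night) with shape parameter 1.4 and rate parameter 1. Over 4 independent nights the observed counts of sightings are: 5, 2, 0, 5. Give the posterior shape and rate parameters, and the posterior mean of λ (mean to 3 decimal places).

Posterior: Gamma(shape=13.4, rate=5); mean ≈ 2.680

Total count ∑xᵢ = 12 over n = 4 nights.
Gamma is conjugate to the Poisson likelihood: posterior is Gamma(shape = 1.4+12 = 13.4, rate = 1+4 = 5).
Posterior mean = shape/rate = 13.4/5 = 2.680.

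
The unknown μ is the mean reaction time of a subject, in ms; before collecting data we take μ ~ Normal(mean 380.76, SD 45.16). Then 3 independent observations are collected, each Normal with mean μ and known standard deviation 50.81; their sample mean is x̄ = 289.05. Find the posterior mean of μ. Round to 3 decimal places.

Posterior mean ≈ 316.264

Prior precision 1/τ₀² = 1/45.16² = 0.00049033; data precision n/σ² = 3/50.81² = 0.00116204.
Posterior precision = 0.00049033 + 0.00116204 = 0.00165238.
Posterior mean = (0.00049033·380.76 + 0.00116204·289.05) / 0.00165238 = 316.264.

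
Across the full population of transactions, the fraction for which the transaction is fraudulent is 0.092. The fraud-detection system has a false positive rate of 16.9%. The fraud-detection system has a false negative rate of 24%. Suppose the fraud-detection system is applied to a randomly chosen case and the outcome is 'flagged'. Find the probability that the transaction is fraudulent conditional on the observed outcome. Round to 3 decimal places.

P(H | E) ≈ 0.313

Let H be the event that the transaction is fraudulent. P(H) = 0.092, so P(¬H) = 0.908. With E the 'flagged' result, P(E|H) = 0.76 and P(E|¬H) = 0.169.
P(E) = 0.76·0.092 + 0.169·0.908 = 0.069920 + 0.15345 = 0.22337.
By Bayes' theorem, P(H|E) = 0.069920 / 0.22337 = 0.313.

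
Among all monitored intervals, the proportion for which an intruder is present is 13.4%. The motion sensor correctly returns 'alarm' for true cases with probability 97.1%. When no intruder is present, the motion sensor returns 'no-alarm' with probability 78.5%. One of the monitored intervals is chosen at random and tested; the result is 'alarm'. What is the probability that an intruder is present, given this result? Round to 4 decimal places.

Let H be the event that an intruder is present. P(H) = 0.134, so P(¬H) = 0.866. With E the 'alarm' result, P(E|H) = 0.971 and P(E|¬H) = 0.215.
P(E) = 0.971·0.134 + 0.215·0.866 = 0.13011 + 0.18619 = 0.31630.
By Bayes' theorem, P(H|E) = 0.13011 / 0.31630 = 0.4114.

P(H | E) ≈ 0.4114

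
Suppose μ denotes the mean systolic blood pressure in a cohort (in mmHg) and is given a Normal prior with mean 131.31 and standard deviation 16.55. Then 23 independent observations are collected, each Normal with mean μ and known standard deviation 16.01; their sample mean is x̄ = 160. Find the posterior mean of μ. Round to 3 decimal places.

Posterior mean ≈ 158.878

Prior precision 1/τ₀² = 1/16.55² = 0.00365093; data precision n/σ² = 23/16.01² = 0.0897316.
Posterior precision = 0.00365093 + 0.0897316 = 0.0933825.
Posterior mean = (0.00365093·131.31 + 0.0897316·160) / 0.0933825 = 158.878.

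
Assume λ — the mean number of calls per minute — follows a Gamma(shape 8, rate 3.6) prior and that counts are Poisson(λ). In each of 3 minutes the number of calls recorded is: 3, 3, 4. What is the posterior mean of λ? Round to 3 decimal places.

The Poisson likelihood adds the total count to the shape and the number of exposure periods to the rate. Here ∑xᵢ = 10 and n = 3, so shape 8→18 and rate 3.6→6.6.
Posterior mean = shape/rate = 18/6.6 = 2.727.

Posterior mean ≈ 2.727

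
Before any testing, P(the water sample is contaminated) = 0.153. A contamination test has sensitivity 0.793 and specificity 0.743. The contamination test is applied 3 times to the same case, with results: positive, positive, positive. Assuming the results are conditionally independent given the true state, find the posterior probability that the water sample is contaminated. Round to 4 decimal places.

Posterior P(H) ≈ 0.8414

Let H be the event that the water sample is contaminated; start with P(H) = 0.153. P('positive'|H) = 0.793, P('positive'|¬H) = 0.257.
Update on result 1 ('positive'): P(H) ← 0.793·0.1530 / (0.793·0.1530 + 0.257·0.8470) = 0.12133/0.33901 = 0.3579.
Update on result 2 ('positive'): P(H) ← 0.793·0.3579 / (0.793·0.3579 + 0.257·0.6421) = 0.28381/0.44883 = 0.6323.
Update on result 3 ('positive'): P(H) ← 0.793·0.6323 / (0.793·0.6323 + 0.257·0.3677) = 0.50144/0.59593 = 0.8414.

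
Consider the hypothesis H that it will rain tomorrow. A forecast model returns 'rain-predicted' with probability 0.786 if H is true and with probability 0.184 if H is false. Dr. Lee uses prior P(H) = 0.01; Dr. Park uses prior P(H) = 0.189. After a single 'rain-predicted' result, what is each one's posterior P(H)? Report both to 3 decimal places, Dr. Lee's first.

P('+'|H) = 0.786, P('+'|¬H) = 0.184.
Dr. Lee: numerator 0.786·0.01 = 0.0078600; evidence = 0.0078600+0.184·0.99 = 0.19002; posterior = 0.041.
Dr. Park: numerator 0.786·0.189 = 0.14855; evidence = 0.14855+0.184·0.811 = 0.29778; posterior = 0.499.

Dr. Lee: 0.041; Dr. Park: 0.499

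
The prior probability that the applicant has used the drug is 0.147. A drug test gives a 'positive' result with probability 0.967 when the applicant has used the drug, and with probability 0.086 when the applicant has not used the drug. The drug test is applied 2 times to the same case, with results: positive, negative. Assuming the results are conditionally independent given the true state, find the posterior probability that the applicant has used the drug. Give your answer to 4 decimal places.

With H the event that the applicant has used the drug, the joint likelihood of the observed sequence is P(data|H) = 0.967·0.033 = 0.031911 and P(data|¬H) = 0.086·0.914 = 0.078604.
Bayes: P(H|data) = 0.147·0.031911 / (0.147·0.031911 + 0.853·0.078604) = 0.0046909/0.071740 = 0.0654.

Posterior P(H) ≈ 0.0654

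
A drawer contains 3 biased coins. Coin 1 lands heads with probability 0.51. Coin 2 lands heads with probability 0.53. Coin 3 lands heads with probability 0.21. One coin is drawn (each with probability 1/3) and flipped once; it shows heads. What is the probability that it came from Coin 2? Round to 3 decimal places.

Posterior probability ≈ 0.424

P(heads|C1) = 0.51; P(heads|C2) = 0.53; P(heads|C3) = 0.21.
Prior × likelihood for each source: 0.333333·0.51=0.1700, 0.333333·0.53=0.1767, 0.333333·0.21=0.07000. Summing gives P(heads) = 0.41667.
P(Coin 2 | heads) = 0.1767 / 0.41667 = 0.424.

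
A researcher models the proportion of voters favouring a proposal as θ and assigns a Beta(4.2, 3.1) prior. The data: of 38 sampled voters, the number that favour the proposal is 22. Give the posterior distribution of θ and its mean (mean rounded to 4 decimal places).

The binomial likelihood is conjugate to the Beta prior: with 22 successes and 16 failures, the posterior is Beta(4.2+22, 3.1+16) = Beta(26.2, 19.1).
E[θ | data] = 26.2/(26.2+19.1) = 0.5784.

Posterior: Beta(26.2, 19.1); mean ≈ 0.5784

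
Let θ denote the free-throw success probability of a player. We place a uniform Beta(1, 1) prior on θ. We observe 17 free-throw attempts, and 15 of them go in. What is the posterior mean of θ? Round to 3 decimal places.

Observing 15 successes and 2 failures updates Beta(1, 1) by adding the success and failure counts to the two shape parameters: α = 1+15 = 16, β = 1+2 = 3.
Posterior mean = α/(α+β) = 16/19 = 0.842.

Posterior mean ≈ 0.842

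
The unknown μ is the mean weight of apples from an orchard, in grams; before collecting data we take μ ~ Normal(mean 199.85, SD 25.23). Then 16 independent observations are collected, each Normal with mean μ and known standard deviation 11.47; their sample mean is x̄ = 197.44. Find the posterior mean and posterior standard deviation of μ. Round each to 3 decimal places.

Posterior mean ≈ 197.471; posterior SD ≈ 2.849

Prior precision 1/τ₀² = 1/25.23² = 0.00157096; data precision n/σ² = 16/11.47² = 0.121617.
Posterior precision = 0.00157096 + 0.121617 = 0.123188, giving posterior SD = 1/√0.123188 = 2.849.
Posterior mean = (0.00157096·199.85 + 0.121617·197.44) / 0.123188 = 197.471.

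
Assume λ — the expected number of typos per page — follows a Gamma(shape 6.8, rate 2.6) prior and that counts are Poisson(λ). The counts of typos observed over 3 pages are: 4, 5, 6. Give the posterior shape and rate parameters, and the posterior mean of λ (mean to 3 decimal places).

The Poisson likelihood adds the total count to the shape and the number of exposure periods to the rate. Here ∑xᵢ = 15 and n = 3, so shape 6.8→21.8 and rate 2.6→5.6.
E[λ | data] = 21.8/5.6 = 3.893.

Posterior: Gamma(shape=21.8, rate=5.6); mean ≈ 3.893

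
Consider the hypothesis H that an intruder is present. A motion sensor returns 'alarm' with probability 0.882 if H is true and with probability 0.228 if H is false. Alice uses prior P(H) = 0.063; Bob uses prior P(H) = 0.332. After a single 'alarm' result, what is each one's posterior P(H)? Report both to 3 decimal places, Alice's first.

The likelihood ratio for an 'alarm' result is 0.882/0.228 = 3.8684.
Alice: prior odds 0.063/0.937 = 0.067236; posterior odds 0.26010; posterior probability 0.206.
Bob: prior odds 0.332/0.668 = 0.49701; posterior odds 1.9226; posterior probability 0.658.

Alice: 0.206; Bob: 0.658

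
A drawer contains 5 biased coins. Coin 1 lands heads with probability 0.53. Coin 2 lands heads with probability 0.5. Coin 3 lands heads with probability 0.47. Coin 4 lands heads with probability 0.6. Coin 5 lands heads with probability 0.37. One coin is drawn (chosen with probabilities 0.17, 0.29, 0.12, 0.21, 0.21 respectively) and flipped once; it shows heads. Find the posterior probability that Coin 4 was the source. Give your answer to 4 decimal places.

Posterior probability ≈ 0.2544

P(heads|C1) = 0.53; P(heads|C2) = 0.5; P(heads|C3) = 0.47; P(heads|C4) = 0.6; P(heads|C5) = 0.37.
Prior × likelihood for each source: 0.17·0.53=0.09010, 0.29·0.5=0.1450, 0.12·0.47=0.05640, 0.21·0.6=0.1260, 0.21·0.37=0.07770. Summing gives P(heads) = 0.49520.
P(Coin 4 | heads) = 0.1260 / 0.49520 = 0.2544.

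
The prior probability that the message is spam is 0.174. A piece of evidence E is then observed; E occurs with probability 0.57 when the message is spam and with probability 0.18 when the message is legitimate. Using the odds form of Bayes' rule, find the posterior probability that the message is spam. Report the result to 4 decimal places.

Prior odds = 0.174/(1−0.174) = 0.21065. In log-odds, ln(0.21065) = -1.5575.
Add log likelihood ratio: ln(3.1667) = 1.1527.
Posterior log-odds = -0.40486, so posterior odds = exp(-0.40486) = 0.66707. Converting, P(H|E) = 0.66707/1.6671 = 0.4001.

Posterior probability ≈ 0.4001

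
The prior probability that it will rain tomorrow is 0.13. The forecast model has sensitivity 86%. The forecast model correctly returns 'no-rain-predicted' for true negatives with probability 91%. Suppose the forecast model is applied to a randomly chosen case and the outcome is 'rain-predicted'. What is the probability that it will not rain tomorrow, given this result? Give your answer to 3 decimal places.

P(¬H | E) ≈ 0.412

Write H for 'it will rain tomorrow'. Prior odds H:¬H = 0.13/0.87 = 0.14943. For the 'rain-predicted' outcome, the likelihood ratio is 0.86/0.09 = 9.5556.
Posterior odds = 0.14943 × 9.5556 = 1.4278, so P(H|E) = 1.4278/(1+1.4278) = 0.588. Then P(¬H|E) = 1 − 0.588 = 0.412.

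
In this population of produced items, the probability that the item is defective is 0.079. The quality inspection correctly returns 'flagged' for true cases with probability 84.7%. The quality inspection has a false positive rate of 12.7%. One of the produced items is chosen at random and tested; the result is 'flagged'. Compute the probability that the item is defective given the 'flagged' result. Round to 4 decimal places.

Write H for 'the item is defective'. Prior odds H:¬H = 0.079/0.921 = 0.085776. For the 'flagged' outcome, the likelihood ratio is 0.847/0.127 = 6.6693.
Posterior odds = 0.085776 × 6.6693 = 0.57207, so P(H|E) = 0.57207/(1+0.57207) = 0.3639.

P(H | E) ≈ 0.3639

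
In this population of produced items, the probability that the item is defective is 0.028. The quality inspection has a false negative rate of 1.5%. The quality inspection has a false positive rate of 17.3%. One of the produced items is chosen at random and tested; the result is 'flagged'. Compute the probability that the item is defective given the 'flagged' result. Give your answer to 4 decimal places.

P(H | E) ≈ 0.1409

Write H for 'the item is defective'. Prior odds H:¬H = 0.028/0.972 = 0.028807. For the 'flagged' outcome, the likelihood ratio is 0.985/0.173 = 5.6936.
Posterior odds = 0.028807 × 5.6936 = 0.16401, so P(H|E) = 0.16401/(1+0.16401) = 0.1409.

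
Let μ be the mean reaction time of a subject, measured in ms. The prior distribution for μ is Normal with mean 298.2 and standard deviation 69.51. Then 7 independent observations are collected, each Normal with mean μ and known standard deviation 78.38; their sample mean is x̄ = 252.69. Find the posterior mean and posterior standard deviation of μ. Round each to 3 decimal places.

With known σ, the Normal prior is conjugate. Weight on the data is w = (n/σ²)/(n/σ² + 1/τ₀²) = 0.00113943/(0.00113943+0.00020697) = 0.84628.
Posterior mean = w·x̄ + (1−w)·μ₀ = 0.84628·252.69 + 0.15372·298.2 = 259.686. Posterior variance = 1/(0.00113943+0.00020697) = 742.722, so SD = 27.253.

Posterior mean ≈ 259.686; posterior SD ≈ 27.253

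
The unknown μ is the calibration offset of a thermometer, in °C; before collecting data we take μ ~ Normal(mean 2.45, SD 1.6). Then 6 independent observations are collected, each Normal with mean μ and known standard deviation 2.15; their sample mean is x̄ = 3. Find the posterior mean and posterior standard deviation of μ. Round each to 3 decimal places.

Prior precision 1/τ₀² = 1/1.6² = 0.390625; data precision n/σ² = 6/2.15² = 1.29800.
Posterior precision = 0.390625 + 1.29800 = 1.68862, giving posterior SD = 1/√1.68862 = 0.770.
Posterior mean = (0.390625·2.45 + 1.29800·3) / 1.68862 = 2.873.

Posterior mean ≈ 2.873; posterior SD ≈ 0.770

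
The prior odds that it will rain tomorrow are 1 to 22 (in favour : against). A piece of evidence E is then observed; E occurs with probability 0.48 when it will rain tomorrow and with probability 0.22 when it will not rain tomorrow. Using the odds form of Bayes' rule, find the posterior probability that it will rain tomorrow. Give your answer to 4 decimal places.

Posterior probability ≈ 0.0902

Prior odds = 1/22 = 0.045455. In log-odds, ln(0.045455) = -3.0910.
Add log likelihood ratio: ln(2.1818) = 0.78016.
Posterior log-odds = -2.3109, so posterior odds = exp(-2.3109) = 0.099174. Converting, P(H|E) = 0.099174/1.0992 = 0.0902.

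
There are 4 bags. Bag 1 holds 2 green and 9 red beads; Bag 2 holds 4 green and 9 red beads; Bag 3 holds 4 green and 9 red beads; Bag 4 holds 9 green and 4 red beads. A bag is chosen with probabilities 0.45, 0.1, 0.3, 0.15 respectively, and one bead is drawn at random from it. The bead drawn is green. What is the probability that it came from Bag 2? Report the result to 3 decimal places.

Posterior probability ≈ 0.100

Tabulate prior·likelihood by source: [1] prior 0.45, lik 0.1818, product 0.08182; [2] prior 0.1, lik 0.3077, product 0.03077; [3] prior 0.3, lik 0.3077, product 0.09231; [4] prior 0.15, lik 0.6923, product 0.1038.
Normalizing constant = 0.30874; the posterior for Bag 2 is its product over the sum, 0.03077/0.30874 = 0.100.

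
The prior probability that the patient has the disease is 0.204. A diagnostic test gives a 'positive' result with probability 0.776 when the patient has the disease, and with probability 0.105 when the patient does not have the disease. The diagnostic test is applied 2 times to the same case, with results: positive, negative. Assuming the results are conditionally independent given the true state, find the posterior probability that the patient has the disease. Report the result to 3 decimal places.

Posterior P(H) ≈ 0.322

Let H be the event that the patient has the disease; start with P(H) = 0.204. P('positive'|H) = 0.776, P('positive'|¬H) = 0.105.
Update on result 1 ('positive'): P(H) ← 0.776·0.2040 / (0.776·0.2040 + 0.105·0.7960) = 0.15830/0.24188 = 0.6545.
Update on result 2 ('negative'): P(H) ← 0.224·0.6545 / (0.224·0.6545 + 0.895·0.3455) = 0.14660/0.45586 = 0.3216.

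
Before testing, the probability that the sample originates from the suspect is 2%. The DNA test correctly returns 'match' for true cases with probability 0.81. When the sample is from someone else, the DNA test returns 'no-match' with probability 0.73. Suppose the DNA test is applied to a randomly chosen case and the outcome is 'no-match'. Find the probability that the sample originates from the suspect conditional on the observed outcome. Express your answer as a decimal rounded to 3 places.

P(H | E) ≈ 0.005

Let H be the event that the sample originates from the suspect. P(H) = 0.02, so P(¬H) = 0.98. With E the 'no-match' result, P(E|H) = 0.19 and P(E|¬H) = 0.73.
P(E) = 0.19·0.02 + 0.73·0.98 = 0.0038000 + 0.71540 = 0.71920.
By Bayes' theorem, P(H|E) = 0.0038000 / 0.71920 = 0.005.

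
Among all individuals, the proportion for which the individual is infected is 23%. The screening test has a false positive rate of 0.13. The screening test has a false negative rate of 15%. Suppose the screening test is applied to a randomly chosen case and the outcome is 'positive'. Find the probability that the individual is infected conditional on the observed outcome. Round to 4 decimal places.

P(H | E) ≈ 0.6614

Let H be the event that the individual is infected. P(H) = 0.23, so P(¬H) = 0.77. With E the 'positive' result, P(E|H) = 0.85 and P(E|¬H) = 0.13.
P(E) = 0.85·0.23 + 0.13·0.77 = 0.19550 + 0.10010 = 0.29560.
By Bayes' theorem, P(H|E) = 0.19550 / 0.29560 = 0.6614.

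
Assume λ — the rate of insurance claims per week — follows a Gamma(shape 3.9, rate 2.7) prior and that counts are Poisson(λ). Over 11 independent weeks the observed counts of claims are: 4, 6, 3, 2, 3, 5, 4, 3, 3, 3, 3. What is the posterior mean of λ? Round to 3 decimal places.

Posterior mean ≈ 3.131

Total count ∑xᵢ = 39 over n = 11 weeks.
Gamma is conjugate to the Poisson likelihood: posterior is Gamma(shape = 3.9+39 = 42.9, rate = 2.7+11 = 13.7).
E[λ | data] = 42.9/13.7 = 3.131.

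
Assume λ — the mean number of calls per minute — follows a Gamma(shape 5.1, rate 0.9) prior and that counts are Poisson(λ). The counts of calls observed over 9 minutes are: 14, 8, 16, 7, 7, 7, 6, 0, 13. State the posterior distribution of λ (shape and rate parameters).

The Poisson likelihood adds the total count to the shape and the number of exposure periods to the rate. Here ∑xᵢ = 78 and n = 9, so shape 5.1→83.1 and rate 0.9→9.9.

Posterior: Gamma(shape=83.1, rate=9.9)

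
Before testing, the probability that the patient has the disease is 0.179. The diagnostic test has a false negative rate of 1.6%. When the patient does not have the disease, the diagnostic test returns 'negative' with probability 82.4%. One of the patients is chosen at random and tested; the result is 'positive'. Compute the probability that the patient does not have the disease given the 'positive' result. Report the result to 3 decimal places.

P(¬H | E) ≈ 0.451

Write H for 'the patient has the disease'. Prior odds H:¬H = 0.179/0.821 = 0.21803. For the 'positive' outcome, the likelihood ratio is 0.984/0.176 = 5.5909.
Posterior odds = 0.21803 × 5.5909 = 1.2190, so P(H|E) = 1.2190/(1+1.2190) = 0.549. Then P(¬H|E) = 1 − 0.549 = 0.451.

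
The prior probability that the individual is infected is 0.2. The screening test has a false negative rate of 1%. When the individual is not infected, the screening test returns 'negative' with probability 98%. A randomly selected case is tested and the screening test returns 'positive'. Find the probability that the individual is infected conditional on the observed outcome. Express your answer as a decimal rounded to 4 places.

Write H for 'the individual is infected'. Prior odds H:¬H = 0.2/0.8 = 0.25000. For the 'positive' outcome, the likelihood ratio is 0.99/0.02 = 49.500.
Posterior odds = 0.25000 × 49.500 = 12.375, so P(H|E) = 12.375/(1+12.375) = 0.9252.

P(H | E) ≈ 0.9252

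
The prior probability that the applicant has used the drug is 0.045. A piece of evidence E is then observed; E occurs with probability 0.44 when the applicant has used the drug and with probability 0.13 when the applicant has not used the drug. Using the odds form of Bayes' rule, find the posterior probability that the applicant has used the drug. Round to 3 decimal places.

Prior odds = 0.045/(1−0.045) = 0.047120.
Likelihood ratio for E = 0.44/0.13 = 3.3846.
Posterior odds = prior odds × LR = 0.15948.
Posterior probability = odds/(1+odds) = 0.15948/1.1595 = 0.138.

Posterior probability ≈ 0.138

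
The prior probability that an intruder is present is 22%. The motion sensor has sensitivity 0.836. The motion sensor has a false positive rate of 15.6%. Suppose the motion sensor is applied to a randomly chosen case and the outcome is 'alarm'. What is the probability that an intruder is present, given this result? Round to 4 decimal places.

P(H | E) ≈ 0.6018

Let H be the event that an intruder is present. P(H) = 0.22, so P(¬H) = 0.78. With E the 'alarm' result, P(E|H) = 0.836 and P(E|¬H) = 0.156.
P(E) = 0.836·0.22 + 0.156·0.78 = 0.18392 + 0.12168 = 0.30560.
By Bayes' theorem, P(H|E) = 0.18392 / 0.30560 = 0.6018.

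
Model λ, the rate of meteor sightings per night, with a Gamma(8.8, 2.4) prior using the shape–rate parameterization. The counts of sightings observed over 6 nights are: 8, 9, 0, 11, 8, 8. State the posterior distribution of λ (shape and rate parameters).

Total count ∑xᵢ = 44 over n = 6 nights.
Gamma is conjugate to the Poisson likelihood: posterior is Gamma(shape = 8.8+44 = 52.8, rate = 2.4+6 = 8.4).

Posterior: Gamma(shape=52.8, rate=8.4)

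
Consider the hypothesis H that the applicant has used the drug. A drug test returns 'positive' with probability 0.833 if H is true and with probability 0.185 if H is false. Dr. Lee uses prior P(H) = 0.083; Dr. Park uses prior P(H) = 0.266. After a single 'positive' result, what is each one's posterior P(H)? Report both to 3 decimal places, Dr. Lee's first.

Dr. Lee: 0.290; Dr. Park: 0.620

P('+'|H) = 0.833, P('+'|¬H) = 0.185.
Dr. Lee: numerator 0.833·0.083 = 0.069139; evidence = 0.069139+0.185·0.917 = 0.23878; posterior = 0.290.
Dr. Park: numerator 0.833·0.266 = 0.22158; evidence = 0.22158+0.185·0.734 = 0.35737; posterior = 0.620.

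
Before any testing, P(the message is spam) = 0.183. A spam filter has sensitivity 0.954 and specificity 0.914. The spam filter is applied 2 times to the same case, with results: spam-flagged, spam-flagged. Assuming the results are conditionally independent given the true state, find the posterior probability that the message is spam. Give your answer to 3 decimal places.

Posterior P(H) ≈ 0.965

With H the event that the message is spam, the joint likelihood of the observed sequence is P(data|H) = 0.954·0.954 = 0.91012 and P(data|¬H) = 0.086·0.086 = 0.0073960.
Bayes: P(H|data) = 0.183·0.91012 / (0.183·0.91012 + 0.817·0.0073960) = 0.16655/0.17259 = 0.9650.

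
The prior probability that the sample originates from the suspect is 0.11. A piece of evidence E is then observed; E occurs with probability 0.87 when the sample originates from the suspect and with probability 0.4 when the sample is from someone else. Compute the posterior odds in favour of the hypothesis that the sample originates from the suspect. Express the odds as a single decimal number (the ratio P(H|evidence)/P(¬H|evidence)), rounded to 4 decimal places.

Posterior odds ≈ 0.2688

Prior odds = 0.11/(1−0.11) = 0.12360.
Likelihood ratio for E = 0.87/0.4 = 2.1750.
Posterior odds = prior odds × LR = 0.26882.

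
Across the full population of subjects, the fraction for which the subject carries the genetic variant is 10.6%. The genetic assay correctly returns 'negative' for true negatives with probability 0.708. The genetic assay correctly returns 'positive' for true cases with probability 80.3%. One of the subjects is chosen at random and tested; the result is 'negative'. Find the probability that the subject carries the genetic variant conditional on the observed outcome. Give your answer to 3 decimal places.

P(H | E) ≈ 0.032

Write H for 'the subject carries the genetic variant'. Prior odds H:¬H = 0.106/0.894 = 0.11857. For the 'negative' outcome, the likelihood ratio is 0.197/0.708 = 0.27825.
Posterior odds = 0.11857 × 0.27825 = 0.032991, so P(H|E) = 0.032991/(1+0.032991) = 0.032.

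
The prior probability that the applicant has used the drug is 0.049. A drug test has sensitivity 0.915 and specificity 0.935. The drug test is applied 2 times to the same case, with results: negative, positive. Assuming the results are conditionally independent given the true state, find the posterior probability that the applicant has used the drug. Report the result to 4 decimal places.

Posterior P(H) ≈ 0.0619

With H the event that the applicant has used the drug, the joint likelihood of the observed sequence is P(data|H) = 0.085·0.915 = 0.077775 and P(data|¬H) = 0.935·0.065 = 0.060775.
Bayes: P(H|data) = 0.049·0.077775 / (0.049·0.077775 + 0.951·0.060775) = 0.0038110/0.061608 = 0.0619.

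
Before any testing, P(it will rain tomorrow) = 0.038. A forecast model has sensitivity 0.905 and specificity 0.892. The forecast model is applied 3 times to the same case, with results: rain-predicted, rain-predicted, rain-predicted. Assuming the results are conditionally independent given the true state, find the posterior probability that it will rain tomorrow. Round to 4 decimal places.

Posterior P(H) ≈ 0.9588

With H the event that it will rain tomorrow, the joint likelihood of the observed sequence is P(data|H) = 0.905·0.905·0.905 = 0.74122 and P(data|¬H) = 0.108·0.108·0.108 = 0.0012597.
Bayes: P(H|data) = 0.038·0.74122 / (0.038·0.74122 + 0.962·0.0012597) = 0.028166/0.029378 = 0.9588.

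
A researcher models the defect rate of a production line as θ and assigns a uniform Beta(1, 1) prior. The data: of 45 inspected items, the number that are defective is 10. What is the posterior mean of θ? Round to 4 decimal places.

Observing 10 successes and 35 failures updates Beta(1, 1) by adding the success and failure counts to the two shape parameters: α = 1+10 = 11, β = 1+35 = 36.
Posterior mean = α/(α+β) = 11/47 = 0.2340.

Posterior mean ≈ 0.2340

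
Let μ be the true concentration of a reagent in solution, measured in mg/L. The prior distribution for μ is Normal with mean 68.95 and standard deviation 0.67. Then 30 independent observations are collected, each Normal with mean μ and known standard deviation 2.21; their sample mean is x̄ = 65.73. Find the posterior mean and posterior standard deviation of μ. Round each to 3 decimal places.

Posterior mean ≈ 66.587; posterior SD ≈ 0.346

With known σ, the Normal prior is conjugate. Weight on the data is w = (n/σ²)/(n/σ² + 1/τ₀²) = 6.14238/(6.14238+2.22767) = 0.73385.
Posterior mean = w·x̄ + (1−w)·μ₀ = 0.73385·65.73 + 0.26615·68.95 = 66.587. Posterior variance = 1/(6.14238+2.22767) = 0.119474, so SD = 0.346.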